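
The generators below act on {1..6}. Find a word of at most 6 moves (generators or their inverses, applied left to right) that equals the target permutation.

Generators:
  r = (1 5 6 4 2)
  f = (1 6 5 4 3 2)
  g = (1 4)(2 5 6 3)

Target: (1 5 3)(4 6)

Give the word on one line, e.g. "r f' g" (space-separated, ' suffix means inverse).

  after g: (1 4)(2 5 6 3)
  after g: (2 6)(3 5)
  after f: (1 6)(2 5)(3 4)
  after g': (1 5 3)(4 6)

g g f g'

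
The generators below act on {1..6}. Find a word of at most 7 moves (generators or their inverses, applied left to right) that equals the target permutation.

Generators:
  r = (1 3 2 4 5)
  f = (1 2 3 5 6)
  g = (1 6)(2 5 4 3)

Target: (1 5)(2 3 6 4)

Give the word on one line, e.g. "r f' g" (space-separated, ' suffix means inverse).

  after r: (1 3 2 4 5)
  after g: (1 2 3 5 6)
  after f: (1 3 6 2 5)
  after g': (1 4 5 6 3)
  after g': (1 5)(2 3 6 4)

r g f g' g'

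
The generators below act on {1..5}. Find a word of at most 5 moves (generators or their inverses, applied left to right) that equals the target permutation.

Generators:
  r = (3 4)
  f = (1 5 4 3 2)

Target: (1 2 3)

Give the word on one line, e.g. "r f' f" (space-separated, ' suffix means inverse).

  after r: (3 4)
  after f: (1 5 4 2)
  after r': (1 5 3 4 2)
  after f': (3 5 4)
  after f': (1 2 3)

r f r' f' f'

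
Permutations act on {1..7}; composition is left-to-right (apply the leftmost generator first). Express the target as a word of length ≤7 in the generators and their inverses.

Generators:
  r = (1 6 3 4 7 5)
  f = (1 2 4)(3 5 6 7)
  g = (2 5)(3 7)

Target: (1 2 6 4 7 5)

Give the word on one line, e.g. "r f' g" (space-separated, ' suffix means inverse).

f' g r' f g

  after f': (1 4 2)(3 7 6 5)
  after g: (1 4 5 7 6 2)
  after r': (1 3 6 2 5 4 7)
  after f: (1 5)(2 6 4 3 7)
  after g: (1 2 6 4 7 5)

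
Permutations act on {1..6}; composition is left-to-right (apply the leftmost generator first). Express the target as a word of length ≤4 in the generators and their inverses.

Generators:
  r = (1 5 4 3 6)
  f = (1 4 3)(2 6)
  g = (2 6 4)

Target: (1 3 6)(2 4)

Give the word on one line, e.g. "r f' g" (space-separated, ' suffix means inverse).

g f' g'

  after g: (2 6 4)
  after f': (1 3 4 6)
  after g': (1 3 6)(2 4)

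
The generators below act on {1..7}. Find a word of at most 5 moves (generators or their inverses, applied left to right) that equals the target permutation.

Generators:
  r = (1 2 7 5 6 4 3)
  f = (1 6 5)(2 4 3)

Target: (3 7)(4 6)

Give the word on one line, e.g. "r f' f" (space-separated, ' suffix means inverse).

f' r f r f'

  after f': (1 5 6)(2 3 4)
  after r: (1 6 2)(4 7 5)
  after f: (1 5 3 2 6 4 7)
  after r: (1 6 3 7 2 4 5)
  after f': (3 7)(4 6)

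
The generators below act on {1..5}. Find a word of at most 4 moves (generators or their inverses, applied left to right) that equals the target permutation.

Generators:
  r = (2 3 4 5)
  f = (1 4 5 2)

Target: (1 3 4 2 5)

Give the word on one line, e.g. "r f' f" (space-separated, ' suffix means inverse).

f r' f f

  after f: (1 4 5 2)
  after r': (1 3 2)
  after f: (1 3)(2 4 5)
  after f: (1 3 4 2 5)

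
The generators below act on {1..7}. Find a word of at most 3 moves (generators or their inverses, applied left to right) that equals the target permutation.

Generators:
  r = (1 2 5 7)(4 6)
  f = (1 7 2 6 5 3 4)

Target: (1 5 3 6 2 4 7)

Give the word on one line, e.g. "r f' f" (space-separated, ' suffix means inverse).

f r'

  after f: (1 7 2 6 5 3 4)
  after r': (1 5 3 6 2 4 7)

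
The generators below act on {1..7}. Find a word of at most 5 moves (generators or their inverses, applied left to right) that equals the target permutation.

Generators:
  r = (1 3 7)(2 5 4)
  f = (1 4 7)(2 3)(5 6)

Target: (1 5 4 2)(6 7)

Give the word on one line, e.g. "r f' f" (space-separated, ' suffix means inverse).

  after f': (1 7 4)(2 3)(5 6)
  after r': (1 3 4 7 5 6 2)
  after f': (1 2 7 6 3)
  after r: (1 5 4 2)(6 7)

f' r' f' r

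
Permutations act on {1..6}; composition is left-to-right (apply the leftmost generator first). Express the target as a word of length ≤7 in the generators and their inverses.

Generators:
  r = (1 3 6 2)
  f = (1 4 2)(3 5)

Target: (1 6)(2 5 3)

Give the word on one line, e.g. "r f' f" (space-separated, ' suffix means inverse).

r' r' f' f' f'

  after r': (1 2 6 3)
  after r': (1 6)(2 3)
  after f': (1 6 2 5 3 4)
  after f': (1 6 4 2 3)
  after f': (1 6)(2 5 3)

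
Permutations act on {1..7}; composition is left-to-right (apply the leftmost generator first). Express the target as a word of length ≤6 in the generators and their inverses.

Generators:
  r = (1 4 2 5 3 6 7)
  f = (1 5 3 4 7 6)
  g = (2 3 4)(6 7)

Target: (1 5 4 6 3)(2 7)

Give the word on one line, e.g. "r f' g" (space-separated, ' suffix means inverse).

  after r: (1 4 2 5 3 6 7)
  after f': (1 3 7 6 4 2)
  after g': (1 2)(3 6)
  after f': (1 2 6 5)(3 7 4)
  after r: (1 5 4 6 3)(2 7)

r f' g' f' r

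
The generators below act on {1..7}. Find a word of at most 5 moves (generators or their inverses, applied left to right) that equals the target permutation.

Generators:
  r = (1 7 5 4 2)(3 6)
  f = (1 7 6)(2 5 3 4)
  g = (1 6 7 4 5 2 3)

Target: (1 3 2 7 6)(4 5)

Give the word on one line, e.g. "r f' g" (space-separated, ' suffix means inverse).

r' f' g' g' r'

  after r': (1 2 4 5 7)(3 6)
  after f': (1 4 2 3 7 6 5)
  after g': (1 7)(3 6 4 5)
  after g': (1 6 7 3)(2 5)
  after r': (1 3 2 7 6)(4 5)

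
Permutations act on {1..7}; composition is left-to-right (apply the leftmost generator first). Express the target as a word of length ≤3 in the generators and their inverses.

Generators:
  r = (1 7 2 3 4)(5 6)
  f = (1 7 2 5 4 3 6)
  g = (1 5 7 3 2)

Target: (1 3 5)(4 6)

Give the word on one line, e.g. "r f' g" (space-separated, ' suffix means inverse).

  after r': (1 4 3 2 7)(5 6)
  after f: (1 3 5)(4 6)

r' f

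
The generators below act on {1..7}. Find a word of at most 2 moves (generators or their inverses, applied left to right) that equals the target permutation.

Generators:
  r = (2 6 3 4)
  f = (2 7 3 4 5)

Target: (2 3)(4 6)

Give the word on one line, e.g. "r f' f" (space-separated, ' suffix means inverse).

  after r': (2 4 3 6)
  after r': (2 3)(4 6)

r' r'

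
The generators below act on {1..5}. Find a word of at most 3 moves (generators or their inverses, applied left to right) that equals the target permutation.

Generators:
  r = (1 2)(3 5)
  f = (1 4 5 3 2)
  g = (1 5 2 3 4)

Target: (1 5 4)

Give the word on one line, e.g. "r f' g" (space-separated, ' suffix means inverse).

g' g' r

  after g': (1 4 3 2 5)
  after g': (1 3 5 4 2)
  after r: (1 5 4)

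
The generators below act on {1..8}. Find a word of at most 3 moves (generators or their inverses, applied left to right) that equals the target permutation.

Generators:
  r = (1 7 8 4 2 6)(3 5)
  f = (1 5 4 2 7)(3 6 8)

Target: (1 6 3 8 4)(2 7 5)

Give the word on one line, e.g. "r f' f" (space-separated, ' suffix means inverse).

  after r: (1 7 8 4 2 6)(3 5)
  after f: (2 8)(3 4 7)(5 6)
  after r': (1 6 3 8 4)(2 7 5)

r f r'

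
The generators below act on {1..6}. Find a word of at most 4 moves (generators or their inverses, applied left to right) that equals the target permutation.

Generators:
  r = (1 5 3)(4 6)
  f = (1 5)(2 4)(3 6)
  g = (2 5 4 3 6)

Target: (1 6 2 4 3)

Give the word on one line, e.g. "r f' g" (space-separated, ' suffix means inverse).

r' f'

  after r': (1 3 5)(4 6)
  after f': (1 6 2 4 3)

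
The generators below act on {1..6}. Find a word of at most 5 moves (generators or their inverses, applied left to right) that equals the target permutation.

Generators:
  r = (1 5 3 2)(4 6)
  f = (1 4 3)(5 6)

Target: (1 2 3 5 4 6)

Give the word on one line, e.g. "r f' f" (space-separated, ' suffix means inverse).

  after f': (1 3 4)(5 6)
  after f': (1 4 3)
  after f': (5 6)
  after r': (1 2 3 5 4 6)

f' f' f' r'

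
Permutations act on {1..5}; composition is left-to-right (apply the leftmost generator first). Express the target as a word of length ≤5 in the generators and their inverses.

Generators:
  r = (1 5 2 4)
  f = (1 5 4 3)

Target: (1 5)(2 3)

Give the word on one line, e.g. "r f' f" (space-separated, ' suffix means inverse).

f' r' f' f'

  after f': (1 3 4 5)
  after r': (1 3 2 5 4)
  after f': (1 4 3 2)
  after f': (1 5)(2 3)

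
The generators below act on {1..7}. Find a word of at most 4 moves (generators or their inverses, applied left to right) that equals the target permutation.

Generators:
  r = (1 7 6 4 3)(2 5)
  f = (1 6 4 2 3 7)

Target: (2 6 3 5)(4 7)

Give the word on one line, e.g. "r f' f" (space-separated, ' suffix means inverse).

f' r'

  after f': (1 7 3 2 4 6)
  after r': (2 6 3 5)(4 7)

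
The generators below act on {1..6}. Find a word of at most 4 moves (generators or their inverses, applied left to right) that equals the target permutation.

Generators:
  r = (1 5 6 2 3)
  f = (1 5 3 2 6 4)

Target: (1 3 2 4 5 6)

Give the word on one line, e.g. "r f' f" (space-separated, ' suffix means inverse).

  after r': (1 3 2 6 5)
  after f: (1 2 4)(3 6)
  after r: (1 3 2 4 5 6)

r' f r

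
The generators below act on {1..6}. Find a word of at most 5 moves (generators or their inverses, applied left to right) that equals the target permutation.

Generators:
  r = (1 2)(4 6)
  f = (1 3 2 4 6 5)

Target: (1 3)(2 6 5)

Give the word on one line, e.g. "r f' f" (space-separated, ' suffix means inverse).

  after f: (1 3 2 4 6 5)
  after r': (1 3)(2 6 5)
  after r': (1 3 2 4 6 5)
  after r': (1 3)(2 6 5)

f r' r' r'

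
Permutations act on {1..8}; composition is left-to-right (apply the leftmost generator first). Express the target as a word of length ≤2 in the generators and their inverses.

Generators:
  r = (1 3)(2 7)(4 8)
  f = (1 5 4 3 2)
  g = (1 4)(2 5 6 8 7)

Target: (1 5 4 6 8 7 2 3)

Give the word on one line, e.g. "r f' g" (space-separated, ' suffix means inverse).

  after f': (1 2 3 4 5)
  after g: (1 5 4 6 8 7 2 3)

f' g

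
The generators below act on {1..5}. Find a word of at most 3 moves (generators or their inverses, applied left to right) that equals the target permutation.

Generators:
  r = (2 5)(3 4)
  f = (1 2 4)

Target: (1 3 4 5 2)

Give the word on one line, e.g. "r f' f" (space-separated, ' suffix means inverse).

  after f': (1 4 2)
  after r: (1 3 4 5 2)

f' r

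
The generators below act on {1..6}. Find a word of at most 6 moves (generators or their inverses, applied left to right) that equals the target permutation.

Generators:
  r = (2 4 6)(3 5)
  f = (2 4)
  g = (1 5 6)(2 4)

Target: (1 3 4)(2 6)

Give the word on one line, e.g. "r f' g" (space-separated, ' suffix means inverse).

  after r: (2 4 6)(3 5)
  after g: (1 5 3 6 4)
  after f: (1 5 3 6 2 4)
  after r: (1 3 2 6 4)
  after f: (1 3 4)(2 6)

r g f r f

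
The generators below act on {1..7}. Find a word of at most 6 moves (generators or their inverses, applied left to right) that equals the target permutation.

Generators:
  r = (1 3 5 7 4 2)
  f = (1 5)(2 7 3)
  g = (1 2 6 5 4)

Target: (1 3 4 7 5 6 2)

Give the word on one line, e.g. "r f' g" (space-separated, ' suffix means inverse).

g r g f'

  after g: (1 2 6 5 4)
  after r: (2 6 7 4 3 5)
  after g: (1 2 5 6 7)(3 4)
  after f': (1 3 4 7 5 6 2)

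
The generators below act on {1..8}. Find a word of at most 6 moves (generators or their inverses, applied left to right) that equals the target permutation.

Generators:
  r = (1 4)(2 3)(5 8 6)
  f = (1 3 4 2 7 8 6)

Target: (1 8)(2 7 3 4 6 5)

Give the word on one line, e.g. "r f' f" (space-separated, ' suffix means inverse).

  after f': (1 6 8 7 2 4 3)
  after r: (1 5 8 7 3 4 2)
  after f': (1 5 7)(2 6 8)
  after r': (1 6 5 7 4)(2 8 3)
  after f': (1 8)(2 7 3 4 6 5)

f' r f' r' f'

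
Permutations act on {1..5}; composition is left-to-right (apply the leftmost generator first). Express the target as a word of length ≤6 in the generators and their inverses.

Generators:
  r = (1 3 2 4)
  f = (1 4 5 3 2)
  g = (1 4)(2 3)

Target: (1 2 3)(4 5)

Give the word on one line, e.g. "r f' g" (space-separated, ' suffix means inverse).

  after r: (1 3 2 4)
  after r: (1 2)(3 4)
  after g: (1 3)(2 4)
  after r': (3 4)
  after f': (1 2 3)(4 5)

r r g r' f'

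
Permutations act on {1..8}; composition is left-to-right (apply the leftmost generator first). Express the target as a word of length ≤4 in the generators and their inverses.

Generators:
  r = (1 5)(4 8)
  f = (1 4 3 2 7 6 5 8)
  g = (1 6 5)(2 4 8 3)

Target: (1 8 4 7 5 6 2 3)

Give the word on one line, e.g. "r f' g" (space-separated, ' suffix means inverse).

f' g f' r'

  after f': (1 8 5 6 7 2 3 4)
  after g: (1 3 8)(4 6 7)
  after f': (1 4 7)(2 3 5 6)
  after r': (1 8 4 7 5 6 2 3)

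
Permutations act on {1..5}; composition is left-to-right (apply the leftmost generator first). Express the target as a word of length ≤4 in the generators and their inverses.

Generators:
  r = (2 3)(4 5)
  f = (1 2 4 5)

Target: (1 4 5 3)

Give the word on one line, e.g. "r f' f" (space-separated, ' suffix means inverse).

  after r: (2 3)(4 5)
  after f': (1 5 2 3)
  after r: (1 4 5 3)

r f' r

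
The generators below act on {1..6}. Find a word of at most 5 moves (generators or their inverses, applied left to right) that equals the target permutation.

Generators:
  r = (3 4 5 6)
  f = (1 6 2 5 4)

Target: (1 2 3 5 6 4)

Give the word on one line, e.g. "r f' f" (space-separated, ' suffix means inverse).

f' r f'

  after f': (1 4 5 2 6)
  after r: (1 5 2 3 4 6)
  after f': (1 2 3 5 6 4)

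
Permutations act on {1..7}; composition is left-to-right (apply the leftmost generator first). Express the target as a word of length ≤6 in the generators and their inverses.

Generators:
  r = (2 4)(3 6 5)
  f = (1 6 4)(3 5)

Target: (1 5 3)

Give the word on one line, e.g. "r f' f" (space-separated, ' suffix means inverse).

  after f: (1 6 4)(3 5)
  after r: (1 5 6 2 4)
  after r: (1 3 6 4)
  after f': (1 5 3)

f r r f'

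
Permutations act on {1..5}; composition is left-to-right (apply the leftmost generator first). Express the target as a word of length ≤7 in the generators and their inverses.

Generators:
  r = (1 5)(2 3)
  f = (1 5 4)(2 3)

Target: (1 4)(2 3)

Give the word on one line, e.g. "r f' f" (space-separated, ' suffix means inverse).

f' f' r' f f

  after f': (1 4 5)(2 3)
  after f': (1 5 4)
  after r': (2 3)(4 5)
  after f: (1 5)
  after f: (1 4)(2 3)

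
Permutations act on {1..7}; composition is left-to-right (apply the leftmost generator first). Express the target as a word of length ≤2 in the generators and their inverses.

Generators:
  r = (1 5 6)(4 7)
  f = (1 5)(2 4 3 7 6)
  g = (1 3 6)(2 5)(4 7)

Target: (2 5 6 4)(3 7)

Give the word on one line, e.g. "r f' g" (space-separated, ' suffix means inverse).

  after f': (1 5)(2 6 7 3 4)
  after r': (2 5 6 4)(3 7)

f' r'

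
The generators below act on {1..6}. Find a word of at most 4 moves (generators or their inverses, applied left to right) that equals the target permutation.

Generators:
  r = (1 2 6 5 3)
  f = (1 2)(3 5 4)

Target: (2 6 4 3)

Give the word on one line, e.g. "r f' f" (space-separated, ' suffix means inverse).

r f

  after r: (1 2 6 5 3)
  after f: (2 6 4 3)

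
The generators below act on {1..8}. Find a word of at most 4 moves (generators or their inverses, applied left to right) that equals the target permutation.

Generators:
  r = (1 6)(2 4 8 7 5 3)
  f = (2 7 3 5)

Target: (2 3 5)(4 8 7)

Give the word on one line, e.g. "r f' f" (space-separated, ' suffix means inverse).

  after r': (1 6)(2 3 5 7 8 4)
  after f: (1 6)(2 5 3)(4 7 8)
  after r': (2 7 4 8)
  after f: (2 3 5)(4 8 7)

r' f r' f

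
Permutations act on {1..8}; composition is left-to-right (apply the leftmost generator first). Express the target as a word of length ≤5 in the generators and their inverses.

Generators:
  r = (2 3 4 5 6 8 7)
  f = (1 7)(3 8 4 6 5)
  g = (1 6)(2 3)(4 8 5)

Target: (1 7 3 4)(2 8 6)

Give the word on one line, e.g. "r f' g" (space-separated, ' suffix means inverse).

  after r: (2 3 4 5 6 8 7)
  after f': (1 7 2 5 4 6 3 8)
  after g': (1 7 3 4)(2 8 6)

r f' g'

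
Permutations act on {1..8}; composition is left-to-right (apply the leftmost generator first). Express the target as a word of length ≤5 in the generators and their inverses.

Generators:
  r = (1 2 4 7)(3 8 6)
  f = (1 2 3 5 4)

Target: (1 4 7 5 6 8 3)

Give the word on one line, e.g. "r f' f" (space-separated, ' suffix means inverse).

  after r: (1 2 4 7)(3 8 6)
  after r: (1 4)(2 7)(3 6 8)
  after r: (1 7 4 2)
  after f': (1 7 5 3 2 4)
  after r': (1 4 7 5 6 8 3)

r r r f' r'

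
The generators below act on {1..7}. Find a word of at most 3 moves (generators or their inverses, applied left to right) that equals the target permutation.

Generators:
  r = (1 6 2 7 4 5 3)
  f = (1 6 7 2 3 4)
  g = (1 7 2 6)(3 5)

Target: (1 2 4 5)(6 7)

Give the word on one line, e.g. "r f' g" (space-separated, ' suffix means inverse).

  after g': (1 6 2 7)(3 5)
  after r: (1 2 4 5)(6 7)

g' r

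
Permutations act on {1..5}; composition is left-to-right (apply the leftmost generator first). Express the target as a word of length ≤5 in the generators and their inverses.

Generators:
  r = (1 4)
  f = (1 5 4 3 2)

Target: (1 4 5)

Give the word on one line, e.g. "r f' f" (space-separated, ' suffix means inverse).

  after f': (1 2 3 4 5)
  after r: (1 2 3)(4 5)
  after f': (1 3 2 4)
  after r: (1 3 2)
  after f': (1 4 5)

f' r f' r f'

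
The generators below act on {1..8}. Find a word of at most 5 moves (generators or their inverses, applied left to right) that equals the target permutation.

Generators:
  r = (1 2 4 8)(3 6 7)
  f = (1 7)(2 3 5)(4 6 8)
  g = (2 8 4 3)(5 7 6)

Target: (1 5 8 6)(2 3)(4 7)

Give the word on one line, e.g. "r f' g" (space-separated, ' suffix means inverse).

  after g': (2 3 4 8)(5 6 7)
  after f': (1 7 3 8 5 4 6)
  after g': (1 5 8 6)(2 3)(4 7)

g' f' g'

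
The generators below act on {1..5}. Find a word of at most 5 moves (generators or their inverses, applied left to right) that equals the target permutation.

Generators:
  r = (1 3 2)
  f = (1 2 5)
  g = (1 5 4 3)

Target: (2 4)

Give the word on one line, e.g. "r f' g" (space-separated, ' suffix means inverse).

  after f': (1 5 2)
  after f': (1 2 5)
  after g: (1 2 4 3)
  after r: (2 4)

f' f' g r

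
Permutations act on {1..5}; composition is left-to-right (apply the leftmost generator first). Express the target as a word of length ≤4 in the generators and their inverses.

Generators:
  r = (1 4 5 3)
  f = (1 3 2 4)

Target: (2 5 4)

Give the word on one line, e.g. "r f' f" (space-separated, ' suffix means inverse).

  after f': (1 4 2 3)
  after r': (2 5 4)

f' r'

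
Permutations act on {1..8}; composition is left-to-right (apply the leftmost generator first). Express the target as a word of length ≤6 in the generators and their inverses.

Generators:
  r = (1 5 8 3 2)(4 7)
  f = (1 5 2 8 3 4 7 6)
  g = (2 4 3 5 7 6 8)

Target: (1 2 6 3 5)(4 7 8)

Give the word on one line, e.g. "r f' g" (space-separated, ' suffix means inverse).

  after f: (1 5 2 8 3 4 7 6)
  after f: (1 2 3 7)(4 6 5 8)
  after g': (1 8 2 4 7)(3 5 6)
  after r': (1 5 6 8 3)(2 7)
  after f: (1 2 6 3 5)(4 7 8)

f f g' r' f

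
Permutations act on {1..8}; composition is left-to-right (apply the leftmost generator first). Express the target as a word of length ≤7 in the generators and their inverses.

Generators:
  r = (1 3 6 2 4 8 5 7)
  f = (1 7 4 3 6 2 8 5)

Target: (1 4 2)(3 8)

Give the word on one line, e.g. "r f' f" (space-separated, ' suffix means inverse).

  after f': (1 5 8 2 6 3 4 7)
  after f': (1 8 6 4)(2 3 7 5)
  after r: (1 5 4 3)(2 6 8)
  after f': (1 8 6 2 3 5 7)
  after r': (1 4 2)(3 8)

f' f' r f' r'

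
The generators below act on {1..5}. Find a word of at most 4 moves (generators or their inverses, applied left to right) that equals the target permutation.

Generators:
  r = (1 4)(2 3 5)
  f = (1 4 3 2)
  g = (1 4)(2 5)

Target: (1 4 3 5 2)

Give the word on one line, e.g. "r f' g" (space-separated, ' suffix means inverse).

r' g f

  after r': (1 4)(2 5 3)
  after g: (3 5)
  after f: (1 4 3 5 2)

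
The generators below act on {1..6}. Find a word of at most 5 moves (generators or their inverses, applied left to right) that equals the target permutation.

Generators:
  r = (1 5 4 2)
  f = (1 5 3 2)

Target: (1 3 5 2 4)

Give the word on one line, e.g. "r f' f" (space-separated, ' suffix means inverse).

  after r: (1 5 4 2)
  after r: (1 4)(2 5)
  after r: (1 2 4 5)
  after f': (1 3 5 2 4)

r r r f'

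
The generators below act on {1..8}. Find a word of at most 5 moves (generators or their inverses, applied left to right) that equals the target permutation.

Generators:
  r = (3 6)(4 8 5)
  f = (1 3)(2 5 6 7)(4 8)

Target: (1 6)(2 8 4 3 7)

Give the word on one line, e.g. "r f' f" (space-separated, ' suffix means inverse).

r' f r'

  after r': (3 6)(4 5 8)
  after f: (1 3 7 2 5 4 6)
  after r': (1 6)(2 8 4 3 7)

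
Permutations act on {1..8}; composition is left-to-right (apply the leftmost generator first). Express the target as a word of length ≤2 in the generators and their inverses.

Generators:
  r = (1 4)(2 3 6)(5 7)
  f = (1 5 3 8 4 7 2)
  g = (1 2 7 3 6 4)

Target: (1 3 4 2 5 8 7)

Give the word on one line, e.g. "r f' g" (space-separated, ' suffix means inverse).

f f

  after f: (1 5 3 8 4 7 2)
  after f: (1 3 4 2 5 8 7)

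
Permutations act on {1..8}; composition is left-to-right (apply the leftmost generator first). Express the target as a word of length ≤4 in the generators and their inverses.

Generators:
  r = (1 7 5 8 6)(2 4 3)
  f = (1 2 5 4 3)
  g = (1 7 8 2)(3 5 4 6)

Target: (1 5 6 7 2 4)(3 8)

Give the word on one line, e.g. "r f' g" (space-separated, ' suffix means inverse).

f' r' g'

  after f': (1 3 4 5 2)
  after r': (1 4 7)(2 6 8 5 3)
  after g': (1 5 6 7 2 4)(3 8)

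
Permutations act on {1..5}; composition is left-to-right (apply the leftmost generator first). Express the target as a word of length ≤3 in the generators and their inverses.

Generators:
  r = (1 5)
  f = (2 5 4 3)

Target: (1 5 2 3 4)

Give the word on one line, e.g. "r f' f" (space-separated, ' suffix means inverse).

f' r'

  after f': (2 3 4 5)
  after r': (1 5 2 3 4)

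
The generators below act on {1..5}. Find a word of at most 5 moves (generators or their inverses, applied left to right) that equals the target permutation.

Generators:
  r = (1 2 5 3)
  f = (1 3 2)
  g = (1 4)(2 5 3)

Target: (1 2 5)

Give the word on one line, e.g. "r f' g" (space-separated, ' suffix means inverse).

  after r': (1 3 5 2)
  after r': (1 5)(2 3)
  after g: (1 3 5 4)
  after g: (1 2 5)

r' r' g g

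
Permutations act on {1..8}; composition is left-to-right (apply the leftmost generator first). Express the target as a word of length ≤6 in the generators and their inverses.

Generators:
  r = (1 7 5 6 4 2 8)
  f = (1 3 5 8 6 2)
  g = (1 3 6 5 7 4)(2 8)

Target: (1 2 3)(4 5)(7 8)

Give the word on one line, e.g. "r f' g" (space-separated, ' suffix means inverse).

  after f: (1 3 5 8 6 2)
  after r: (1 3 6 8 4 2 7 5)
  after g': (2 5 4 8 7 6)
  after f': (1 2 3)(4 5)(7 8)

f r g' f'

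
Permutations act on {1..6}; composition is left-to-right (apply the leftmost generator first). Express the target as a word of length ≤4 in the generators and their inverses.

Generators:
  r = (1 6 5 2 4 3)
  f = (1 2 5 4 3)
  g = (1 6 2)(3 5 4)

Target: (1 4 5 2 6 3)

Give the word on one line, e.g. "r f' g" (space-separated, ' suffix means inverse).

  after f: (1 2 5 4 3)
  after g: (2 4 5 3 6)
  after f': (1 3 6)(2 5 4)
  after r': (1 4 5 2 6 3)

f g f' r'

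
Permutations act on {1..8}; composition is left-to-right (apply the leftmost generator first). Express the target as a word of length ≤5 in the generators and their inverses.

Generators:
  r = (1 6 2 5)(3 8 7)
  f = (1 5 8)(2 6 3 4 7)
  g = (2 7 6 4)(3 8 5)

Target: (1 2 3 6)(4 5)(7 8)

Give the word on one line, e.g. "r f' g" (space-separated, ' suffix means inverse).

  after r: (1 6 2 5)(3 8 7)
  after r: (1 2)(3 7 8)(5 6)
  after f': (1 7 5 2 8 6)(3 4)
  after g': (1 2 3 6)(4 5)(7 8)

r r f' g'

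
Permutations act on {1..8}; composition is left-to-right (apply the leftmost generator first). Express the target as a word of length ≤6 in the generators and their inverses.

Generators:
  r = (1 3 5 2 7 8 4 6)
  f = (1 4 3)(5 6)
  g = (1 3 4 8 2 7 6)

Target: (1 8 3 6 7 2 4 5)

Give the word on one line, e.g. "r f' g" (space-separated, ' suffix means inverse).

r' g f r'

  after r': (1 6 4 8 7 2 5 3)
  after g: (2 5 4)(6 8)
  after f: (1 4 2 6 8 5 3)
  after r': (1 8 3 6 7 2 4 5)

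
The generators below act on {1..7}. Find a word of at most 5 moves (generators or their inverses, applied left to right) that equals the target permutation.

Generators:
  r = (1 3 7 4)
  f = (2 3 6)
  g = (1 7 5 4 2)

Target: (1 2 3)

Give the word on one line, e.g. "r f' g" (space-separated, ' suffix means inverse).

  after f: (2 3 6)
  after r: (1 3 6 2 7 4)
  after f': (1 2 7 4)
  after r': (1 2 3)

f r f' r'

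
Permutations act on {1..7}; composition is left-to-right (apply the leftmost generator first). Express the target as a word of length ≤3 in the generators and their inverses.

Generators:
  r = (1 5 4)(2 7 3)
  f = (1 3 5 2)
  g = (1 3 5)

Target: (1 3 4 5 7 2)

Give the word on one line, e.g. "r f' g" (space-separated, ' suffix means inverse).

  after f': (1 2 5 3)
  after r': (1 3 4 5 7 2)

f' r'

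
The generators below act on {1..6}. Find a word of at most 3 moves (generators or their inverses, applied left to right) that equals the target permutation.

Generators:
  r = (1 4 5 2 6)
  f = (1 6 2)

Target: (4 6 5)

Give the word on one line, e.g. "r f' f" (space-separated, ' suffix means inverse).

  after f: (1 6 2)
  after r': (1 2 6 5 4)
  after f: (4 6 5)

f r' f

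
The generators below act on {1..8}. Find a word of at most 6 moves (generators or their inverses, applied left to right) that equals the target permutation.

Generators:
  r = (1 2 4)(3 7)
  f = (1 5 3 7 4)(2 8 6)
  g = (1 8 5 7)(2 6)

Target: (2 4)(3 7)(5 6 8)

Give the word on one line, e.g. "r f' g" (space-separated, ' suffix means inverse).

  after g': (1 7 5 8)(2 6)
  after f: (1 4)(3 7)(5 6 8)
  after r': (1 2)(5 6 8)
  after r': (2 4)(3 7)(5 6 8)

g' f r' r'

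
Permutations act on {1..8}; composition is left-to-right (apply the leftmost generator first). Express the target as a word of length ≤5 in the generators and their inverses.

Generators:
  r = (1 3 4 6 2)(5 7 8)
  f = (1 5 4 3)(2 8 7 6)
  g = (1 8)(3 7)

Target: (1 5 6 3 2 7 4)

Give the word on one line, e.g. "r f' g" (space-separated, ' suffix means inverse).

r g r r

  after r: (1 3 4 6 2)(5 7 8)
  after g: (1 7)(2 8 5 3 4 6)
  after r: (1 8 7 3 6)(2 5 4)
  after r: (1 5 6 3 2 7 4)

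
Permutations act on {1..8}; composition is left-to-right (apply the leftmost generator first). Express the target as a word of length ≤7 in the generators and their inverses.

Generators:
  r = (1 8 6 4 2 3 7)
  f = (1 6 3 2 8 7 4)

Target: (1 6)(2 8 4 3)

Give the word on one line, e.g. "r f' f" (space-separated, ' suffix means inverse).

  after f: (1 6 3 2 8 7 4)
  after r': (1 8 3 4 7 6 2)
  after f': (1 2 4 8 6 3 7)
  after f': (1 3 8)(2 7 4)
  after f': (1 6)(2 8 4 3)

f r' f' f' f'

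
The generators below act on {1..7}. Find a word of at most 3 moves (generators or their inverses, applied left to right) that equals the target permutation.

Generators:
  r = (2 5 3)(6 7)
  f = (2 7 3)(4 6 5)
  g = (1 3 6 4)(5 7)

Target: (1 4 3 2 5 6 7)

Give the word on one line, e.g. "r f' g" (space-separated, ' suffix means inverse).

  after f: (2 7 3)(4 6 5)
  after g': (1 4 3 2 5 6 7)

f g'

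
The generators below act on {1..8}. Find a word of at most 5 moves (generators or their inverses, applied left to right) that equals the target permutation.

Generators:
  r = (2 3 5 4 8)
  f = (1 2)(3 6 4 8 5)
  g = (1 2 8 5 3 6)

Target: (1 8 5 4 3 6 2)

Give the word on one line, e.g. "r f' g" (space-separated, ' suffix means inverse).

r g g

  after r: (2 3 5 4 8)
  after g: (1 2 6)(4 5)
  after g: (1 8 5 4 3 6 2)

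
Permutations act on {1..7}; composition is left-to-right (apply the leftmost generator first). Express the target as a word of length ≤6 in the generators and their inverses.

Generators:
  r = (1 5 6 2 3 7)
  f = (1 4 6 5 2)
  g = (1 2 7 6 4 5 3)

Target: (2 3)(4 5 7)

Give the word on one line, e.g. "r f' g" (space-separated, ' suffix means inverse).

  after f: (1 4 6 5 2)
  after g': (1 6 4 7 2 3 5)
  after g': (1 7)(2 5 3 4)
  after f: (1 7 4)(3 6 5)
  after r: (2 3)(4 5 7)

f g' g' f r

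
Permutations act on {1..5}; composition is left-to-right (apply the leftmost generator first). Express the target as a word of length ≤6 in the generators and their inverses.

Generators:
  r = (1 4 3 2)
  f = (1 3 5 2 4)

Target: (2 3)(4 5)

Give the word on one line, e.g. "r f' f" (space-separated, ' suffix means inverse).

  after f: (1 3 5 2 4)
  after r': (1 4 2)(3 5)
  after f': (1 2 4 5)
  after r: (2 3)(4 5)

f r' f' r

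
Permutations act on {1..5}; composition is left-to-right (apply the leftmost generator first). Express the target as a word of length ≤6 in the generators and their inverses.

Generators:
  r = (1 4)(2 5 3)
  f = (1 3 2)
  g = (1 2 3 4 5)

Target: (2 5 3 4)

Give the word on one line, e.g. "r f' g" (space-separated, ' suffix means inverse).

g' f r' f

  after g': (1 5 4 3 2)
  after f: (1 5 4 2 3)
  after r': (1 2 5)(3 4)
  after f: (2 5 3 4)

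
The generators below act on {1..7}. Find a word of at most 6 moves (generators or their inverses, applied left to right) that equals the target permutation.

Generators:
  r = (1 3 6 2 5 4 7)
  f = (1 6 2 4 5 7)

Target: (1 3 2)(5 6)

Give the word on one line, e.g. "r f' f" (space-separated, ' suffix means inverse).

f' r' f' f' r'

  after f': (1 7 5 4 2 6)
  after r': (1 4 6 7 2 3)
  after f': (1 2 3 7 6 5 4)
  after f': (1 6 4 7)(2 3 5)
  after r': (1 3 2)(5 6)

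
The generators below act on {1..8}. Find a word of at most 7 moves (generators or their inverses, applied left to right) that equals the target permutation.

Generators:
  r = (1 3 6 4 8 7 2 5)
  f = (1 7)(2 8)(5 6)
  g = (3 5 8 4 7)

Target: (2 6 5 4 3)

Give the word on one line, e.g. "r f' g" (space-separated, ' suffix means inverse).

f' g r' g' g'

  after f': (1 7)(2 8)(5 6)
  after g: (1 3 5 6 8 2 4 7)
  after r': (2 6 4 8 7 5 3)
  after g': (2 6 8 4 5 7 3)
  after g': (2 6 5 4 3)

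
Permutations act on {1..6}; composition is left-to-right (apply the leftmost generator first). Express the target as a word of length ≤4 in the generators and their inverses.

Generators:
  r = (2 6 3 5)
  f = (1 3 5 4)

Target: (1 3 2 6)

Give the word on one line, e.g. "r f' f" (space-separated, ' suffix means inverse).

f r f'

  after f: (1 3 5 4)
  after r: (1 5 4)(2 6 3)
  after f': (1 3 2 6)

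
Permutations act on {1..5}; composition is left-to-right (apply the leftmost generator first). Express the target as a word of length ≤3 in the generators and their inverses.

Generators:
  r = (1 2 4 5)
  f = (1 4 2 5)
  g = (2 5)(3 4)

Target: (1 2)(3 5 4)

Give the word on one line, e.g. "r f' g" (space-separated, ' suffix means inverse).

g' r

  after g': (2 5)(3 4)
  after r: (1 2)(3 5 4)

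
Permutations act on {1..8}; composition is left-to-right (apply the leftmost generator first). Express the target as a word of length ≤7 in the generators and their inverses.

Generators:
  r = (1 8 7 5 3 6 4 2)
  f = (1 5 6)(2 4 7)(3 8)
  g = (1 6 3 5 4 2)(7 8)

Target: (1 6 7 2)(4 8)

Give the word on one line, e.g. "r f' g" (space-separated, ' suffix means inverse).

g f g g r

  after g: (1 6 3 5 4 2)(7 8)
  after f: (2 5 7 3 6 8)
  after g: (1 6 7 5 8)(2 4)
  after g: (1 3 5 7 4)(6 8)
  after r: (1 6 7 2)(4 8)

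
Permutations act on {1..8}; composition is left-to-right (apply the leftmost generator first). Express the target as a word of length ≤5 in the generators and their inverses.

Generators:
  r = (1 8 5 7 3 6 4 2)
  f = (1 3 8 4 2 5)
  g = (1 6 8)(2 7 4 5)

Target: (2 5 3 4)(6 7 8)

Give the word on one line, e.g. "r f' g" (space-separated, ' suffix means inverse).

  after g: (1 6 8)(2 7 4 5)
  after f: (1 6 4)(2 7)(3 8)
  after g: (1 8 3)(2 4 6 5)
  after r: (1 5)(3 8 6 7)
  after f: (2 5 3 4)(6 7 8)

g f g r f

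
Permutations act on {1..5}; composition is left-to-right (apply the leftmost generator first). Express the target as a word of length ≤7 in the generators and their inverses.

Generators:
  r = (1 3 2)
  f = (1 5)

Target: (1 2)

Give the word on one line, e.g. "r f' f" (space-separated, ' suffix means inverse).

f r f r' f'

  after f: (1 5)
  after r: (1 5 3 2)
  after f: (2 5 3)
  after r': (1 2 5)
  after f': (1 2)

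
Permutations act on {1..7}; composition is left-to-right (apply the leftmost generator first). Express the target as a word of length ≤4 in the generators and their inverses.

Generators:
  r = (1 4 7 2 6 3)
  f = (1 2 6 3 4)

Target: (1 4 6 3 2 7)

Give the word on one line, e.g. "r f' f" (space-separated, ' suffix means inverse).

f' f' r f'

  after f': (1 4 3 6 2)
  after f': (1 3 2 4 6)
  after r: (2 7)(3 6 4)
  after f': (1 4 6 3 2 7)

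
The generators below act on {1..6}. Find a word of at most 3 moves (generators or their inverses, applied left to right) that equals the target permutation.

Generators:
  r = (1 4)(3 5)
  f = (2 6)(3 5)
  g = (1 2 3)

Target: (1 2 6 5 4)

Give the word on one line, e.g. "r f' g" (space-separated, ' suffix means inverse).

f' g r

  after f': (2 6)(3 5)
  after g: (1 2 6 3 5)
  after r: (1 2 6 5 4)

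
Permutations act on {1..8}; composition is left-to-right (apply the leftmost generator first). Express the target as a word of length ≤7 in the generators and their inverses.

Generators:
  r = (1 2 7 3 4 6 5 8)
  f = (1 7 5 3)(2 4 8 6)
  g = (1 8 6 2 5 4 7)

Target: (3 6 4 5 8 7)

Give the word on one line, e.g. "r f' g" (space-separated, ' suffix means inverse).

  after g: (1 8 6 2 5 4 7)
  after r': (1 5 3 7 8 4 2 6)
  after r': (1 6 8 3 2 4)(5 7)
  after g: (1 2 7 4 8 3 5)
  after r': (3 6 4 5 8 7)

g r' r' g r'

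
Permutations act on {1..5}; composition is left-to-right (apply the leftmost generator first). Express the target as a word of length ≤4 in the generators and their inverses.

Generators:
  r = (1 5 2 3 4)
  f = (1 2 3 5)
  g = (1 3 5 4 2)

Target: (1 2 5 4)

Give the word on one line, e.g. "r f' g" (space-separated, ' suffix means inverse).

  after g: (1 3 5 4 2)
  after f': (1 2 5 4)

g f'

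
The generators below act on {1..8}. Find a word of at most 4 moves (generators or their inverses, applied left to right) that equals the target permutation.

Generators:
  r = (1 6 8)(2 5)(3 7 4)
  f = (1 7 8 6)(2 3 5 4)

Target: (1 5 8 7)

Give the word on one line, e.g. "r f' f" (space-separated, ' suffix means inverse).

f r' f

  after f: (1 7 8 6)(2 3 5 4)
  after r': (1 3 2 4 5 7 6 8)
  after f: (1 5 8 7)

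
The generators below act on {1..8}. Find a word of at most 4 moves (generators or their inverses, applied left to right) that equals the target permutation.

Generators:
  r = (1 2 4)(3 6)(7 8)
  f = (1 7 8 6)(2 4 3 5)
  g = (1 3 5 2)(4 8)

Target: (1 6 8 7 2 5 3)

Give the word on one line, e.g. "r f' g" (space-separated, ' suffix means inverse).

f' r' r'

  after f': (1 6 8 7)(2 5 3 4)
  after r': (1 3 2 5 6 7 4)
  after r': (1 6 8 7 2 5 3)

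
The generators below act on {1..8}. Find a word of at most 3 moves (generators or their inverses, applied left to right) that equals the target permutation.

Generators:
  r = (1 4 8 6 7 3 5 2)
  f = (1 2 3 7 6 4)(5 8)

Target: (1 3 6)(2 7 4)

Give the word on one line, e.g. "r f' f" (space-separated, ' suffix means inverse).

  after f: (1 2 3 7 6 4)(5 8)
  after f: (1 3 6)(2 7 4)

f f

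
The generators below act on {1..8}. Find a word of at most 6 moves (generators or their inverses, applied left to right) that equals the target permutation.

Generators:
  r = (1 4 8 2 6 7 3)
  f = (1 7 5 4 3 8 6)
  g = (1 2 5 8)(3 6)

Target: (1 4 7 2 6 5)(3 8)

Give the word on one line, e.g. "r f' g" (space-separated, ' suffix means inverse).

g g r' f g

  after g: (1 2 5 8)(3 6)
  after g: (1 5)(2 8)
  after r': (1 5 3 7 6 2 4)
  after f: (1 4 7)(2 3 5 8 6)
  after g: (1 4 7 2 6 5)(3 8)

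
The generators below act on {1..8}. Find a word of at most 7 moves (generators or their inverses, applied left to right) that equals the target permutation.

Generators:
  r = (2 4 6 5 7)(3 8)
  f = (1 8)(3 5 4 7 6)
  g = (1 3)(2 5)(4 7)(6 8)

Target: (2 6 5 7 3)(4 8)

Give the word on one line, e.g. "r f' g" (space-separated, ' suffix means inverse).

f' f' r f f

  after f': (1 8)(3 6 7 4 5)
  after f': (3 7 5 6 4)
  after r: (2 4 8 3)
  after f: (1 8 5 4)(2 7 6 3)
  after f: (2 6 5 7 3)(4 8)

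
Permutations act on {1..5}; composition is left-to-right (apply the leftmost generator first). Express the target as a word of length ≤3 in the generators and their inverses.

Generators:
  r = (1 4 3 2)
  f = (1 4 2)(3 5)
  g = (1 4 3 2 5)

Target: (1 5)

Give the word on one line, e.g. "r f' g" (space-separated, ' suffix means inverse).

f g' g'

  after f: (1 4 2)(3 5)
  after g': (2 5 4 3)
  after g': (1 5)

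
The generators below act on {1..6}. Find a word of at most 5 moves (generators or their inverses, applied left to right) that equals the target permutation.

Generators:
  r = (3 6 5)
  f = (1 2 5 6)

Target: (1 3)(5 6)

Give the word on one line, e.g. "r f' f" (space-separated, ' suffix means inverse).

  after f': (1 6 5 2)
  after r: (1 5 2)(3 6)
  after f: (1 6 3)
  after r: (1 5 3)
  after r: (1 3)(5 6)

f' r f r r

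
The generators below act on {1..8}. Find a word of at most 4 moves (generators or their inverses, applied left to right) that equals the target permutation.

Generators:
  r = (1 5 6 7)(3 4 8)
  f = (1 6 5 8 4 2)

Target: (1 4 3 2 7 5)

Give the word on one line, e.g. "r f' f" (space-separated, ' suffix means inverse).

r f r'

  after r: (1 5 6 7)(3 4 8)
  after f: (1 8 3 2)(6 7)
  after r': (1 4 3 2 7 5)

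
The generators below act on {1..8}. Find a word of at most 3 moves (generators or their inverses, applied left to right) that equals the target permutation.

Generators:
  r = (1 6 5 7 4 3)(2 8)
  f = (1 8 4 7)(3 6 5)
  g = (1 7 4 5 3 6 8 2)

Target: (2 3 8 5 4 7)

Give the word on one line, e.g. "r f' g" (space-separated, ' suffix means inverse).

g' g' f'

  after g': (1 2 8 6 3 5 4 7)
  after g': (1 8 3 4)(2 6 5 7)
  after f': (2 3 8 5 4 7)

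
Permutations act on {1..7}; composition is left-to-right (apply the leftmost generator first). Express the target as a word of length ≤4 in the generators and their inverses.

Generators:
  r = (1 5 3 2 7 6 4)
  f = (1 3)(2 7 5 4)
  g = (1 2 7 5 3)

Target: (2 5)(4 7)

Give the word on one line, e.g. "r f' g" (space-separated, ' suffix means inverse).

f' f'

  after f': (1 3)(2 4 5 7)
  after f': (2 5)(4 7)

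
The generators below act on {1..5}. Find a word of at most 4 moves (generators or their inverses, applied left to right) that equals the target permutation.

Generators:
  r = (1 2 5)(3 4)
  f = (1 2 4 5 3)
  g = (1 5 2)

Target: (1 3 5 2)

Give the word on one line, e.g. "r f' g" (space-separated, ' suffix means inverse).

  after f: (1 2 4 5 3)
  after f: (1 4 3 2 5)
  after r': (1 3)
  after g: (1 3 5 2)

f f r' g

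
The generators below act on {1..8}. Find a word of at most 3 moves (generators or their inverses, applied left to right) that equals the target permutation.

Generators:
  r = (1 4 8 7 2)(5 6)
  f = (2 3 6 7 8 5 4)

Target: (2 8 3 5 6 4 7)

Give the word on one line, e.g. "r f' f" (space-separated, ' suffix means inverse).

  after f': (2 4 5 8 7 6 3)
  after f': (2 5 7 3 4 8 6)
  after f': (2 8 3 5 6 4 7)

f' f' f'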